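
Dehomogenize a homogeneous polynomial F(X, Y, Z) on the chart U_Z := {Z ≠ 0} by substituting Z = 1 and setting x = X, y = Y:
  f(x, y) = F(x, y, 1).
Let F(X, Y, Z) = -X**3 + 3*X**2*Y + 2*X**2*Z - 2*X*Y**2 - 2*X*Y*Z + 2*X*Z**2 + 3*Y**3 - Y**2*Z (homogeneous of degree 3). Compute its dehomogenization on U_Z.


f(x, y) = -x**3 + 3*x**2*y + 2*x**2 - 2*x*y**2 - 2*x*y + 2*x + 3*y**3 - y**2

On U_Z we set Z = 1. Each monomial c·X^i·Y^j·Z^k in F becomes c·x^i·y^j·1^k = c·x^i·y^j.
Substituting Z = 1: F(X, Y, 1) = -x**3 + 3*x**2*y + 2*x**2 - 2*x*y**2 - 2*x*y + 2*x + 3*y**3 - y**2.
Note: deg(f) ≤ deg(F) = 3; strict inequality happens when F is divisible by Z (lost terms).


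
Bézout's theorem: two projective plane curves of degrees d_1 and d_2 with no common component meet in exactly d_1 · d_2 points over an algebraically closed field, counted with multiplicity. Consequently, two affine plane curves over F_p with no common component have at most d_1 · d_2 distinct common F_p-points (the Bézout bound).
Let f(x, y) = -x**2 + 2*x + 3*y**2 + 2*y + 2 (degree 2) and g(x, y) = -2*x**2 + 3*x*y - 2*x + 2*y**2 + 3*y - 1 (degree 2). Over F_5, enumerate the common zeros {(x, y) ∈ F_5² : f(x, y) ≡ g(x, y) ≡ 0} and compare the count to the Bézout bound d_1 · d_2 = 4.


Common zeros: {(3, 4)}; count = 1; Bézout bound = 4.

deg(f) = 2, deg(g) = 2, so Bézout bound = 4.
Scan x ∈ F_5. For each x, list the y ∈ F_5 with f(x, y) ≡ 0 and those with g(x, y) ≡ 0 (mod 5); the common zeros in that column are the intersection.
  x = 0: f ≡ 0 at y ∈ {3}; g ≡ 0 at y ∈ ∅; common: ∅.
  x = 1: f ≡ 0 at y ∈ ∅; g ≡ 0 at y ∈ {0, 2}; common: ∅.
  x = 2: f ≡ 0 at y ∈ {3}; g ≡ 0 at y ∈ {4}; common: ∅.
  x = 3: f ≡ 0 at y ∈ {2, 4}; g ≡ 0 at y ∈ {0, 4}; common: {4}.
  x = 4: f ≡ 0 at y ∈ {2, 4}; g ≡ 0 at y ∈ ∅; common: ∅.
Collecting: common zeros = {(3, 4)}, so the count is 1.
Comparison with the Bézout bound: 1 ≤ 4 = deg(f)·deg(g), as expected for curves with no common component (the affine F_5-count falls short of the bound because intersections may lie at infinity, over extension fields, or carry multiplicity).


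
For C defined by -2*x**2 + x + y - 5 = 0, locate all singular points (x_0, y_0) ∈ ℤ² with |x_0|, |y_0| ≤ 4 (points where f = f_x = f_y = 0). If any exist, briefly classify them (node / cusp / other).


No singular points in the scanned grid; C is smooth there.

Compute partial derivatives:
  f_x = 1 - 4*x.
  f_y = 1.
f_y = 1 is a nonzero constant, so f_y never vanishes: no point (x, y) can satisfy f = f_x = f_y = 0. In particular no (x, y) ∈ {−4, ..., 4}² is singular; the curve is smooth.


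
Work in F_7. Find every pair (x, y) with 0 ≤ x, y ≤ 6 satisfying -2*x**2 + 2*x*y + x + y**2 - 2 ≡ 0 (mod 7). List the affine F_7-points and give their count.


Affine F_7-points: {(0, 3), (0, 4), (1, 1), (1, 4), (4, 1), (4, 5), (5, 5), (5, 6)}; count = 8.

For each of the 49 pairs (x, y) ∈ F_7², evaluate f(x, y) mod 7. Record the zeros.
  x = 0: [0↦5, 1↦6, 2↦2, 3↦0, 4↦0, 5↦2, 6↦6]  zeros at y ∈ {3, 4}
  x = 1: [0↦4, 1↦0, 2↦5, 3↦5, 4↦0, 5↦4, 6↦3]  zeros at y ∈ {1, 4}
  x = 2: [0↦6, 1↦4, 2↦4, 3↦6, 4↦3, 5↦2, 6↦3]  zeros at y ∈ ∅
  x = 3: [0↦4, 1↦4, 2↦6, 3↦3, 4↦2, 5↦3, 6↦6]  zeros at y ∈ ∅
  x = 4: [0↦5, 1↦0, 2↦4, 3↦3, 4↦4, 5↦0, 6↦5]  zeros at y ∈ {1, 5}
  x = 5: [0↦2, 1↦6, 2↦5, 3↦6, 4↦2, 5↦0, 6↦0]  zeros at y ∈ {5, 6}
  x = 6: [0↦2, 1↦1, 2↦2, 3↦5, 4↦3, 5↦3, 6↦5]  zeros at y ∈ ∅
Collecting zeros: affine points = {(0, 3), (0, 4), (1, 1), (1, 4), (4, 1), (4, 5), (5, 5), (5, 6)}.
Total count |C(F_7)_aff| = 8.


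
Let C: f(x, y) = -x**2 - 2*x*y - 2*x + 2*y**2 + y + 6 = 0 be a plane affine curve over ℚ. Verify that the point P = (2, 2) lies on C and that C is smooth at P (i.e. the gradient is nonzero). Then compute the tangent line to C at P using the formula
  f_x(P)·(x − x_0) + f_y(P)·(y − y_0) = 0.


Tangent line at P: -10*x + 5*y + 10 = 0.

Step 1: f(2, 2) = 0, so P lies on C.
Step 2: partial derivatives
  f_x(x, y) = -2*x - 2*y - 2, f_y(x, y) = -2*x + 4*y + 1.
  f_x(P) = -10, f_y(P) = 5 (gradient nonzero, so P is smooth).
Step 3: tangent line at P: -10·(x − 2) + 5·(y − 2) = 0.
Expanding: -10*x + 5*y + 10 = 0.


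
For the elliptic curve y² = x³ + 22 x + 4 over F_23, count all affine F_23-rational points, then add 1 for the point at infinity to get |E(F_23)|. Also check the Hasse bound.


Affine points = {(0, 2), (0, 21), (1, 2), (1, 21), (4, 8), (4, 15), (5, 3), (5, 20), (7, 8), (7, 15), (8, 5), (8, 18), (11, 6), (11, 17), (12, 8), (12, 15), (13, 7), (13, 16), (15, 11), (15, 12), (16, 6), (16, 17), (17, 1), (17, 22), (19, 6), (19, 17), (20, 7), (20, 16), (22, 2), (22, 21)}; affine count = 30; |E(F_23)| = 31.

Discriminant check: Δ ∝ 4a³ + 27b² = 4·22³ + 27·4² = 4·10648 + 27·16 ≡ 14 (mod 23). Nonzero ⇒ E is nonsingular.
For each x ∈ F_23, compute rhs = x³ + 22·x + 4 mod 23, then count y ∈ F_23 with y² ≡ rhs.
  x = 0: rhs = 4, matching y values: 2, 21 (2 points).
  x = 1: rhs = 4, matching y values: 2, 21 (2 points).
  x = 2: rhs = 10, matching y values: none (0 points).
  x = 3: rhs = 5, matching y values: none (0 points).
  x = 4: rhs = 18, matching y values: 8, 15 (2 points).
  x = 5: rhs = 9, matching y values: 3, 20 (2 points).
  x = 6: rhs = 7, matching y values: none (0 points).
  x = 7: rhs = 18, matching y values: 8, 15 (2 points).
  x = 8: rhs = 2, matching y values: 5, 18 (2 points).
  x = 9: rhs = 11, matching y values: none (0 points).
  x = 10: rhs = 5, matching y values: none (0 points).
  x = 11: rhs = 13, matching y values: 6, 17 (2 points).
  x = 12: rhs = 18, matching y values: 8, 15 (2 points).
  x = 13: rhs = 3, matching y values: 7, 16 (2 points).
  x = 14: rhs = 20, matching y values: none (0 points).
  x = 15: rhs = 6, matching y values: 11, 12 (2 points).
  x = 16: rhs = 13, matching y values: 6, 17 (2 points).
  x = 17: rhs = 1, matching y values: 1, 22 (2 points).
  x = 18: rhs = 22, matching y values: none (0 points).
  x = 19: rhs = 13, matching y values: 6, 17 (2 points).
  x = 20: rhs = 3, matching y values: 7, 16 (2 points).
  x = 21: rhs = 21, matching y values: none (0 points).
  x = 22: rhs = 4, matching y values: 2, 21 (2 points).
Total affine count: 30.
Full point count |E(F_23)| = 30 + 1 = 31.
Hasse bound: |31 − (23+1)| = |7| = 7 ≤ 2√23 ≈ 9.5917 ✓.


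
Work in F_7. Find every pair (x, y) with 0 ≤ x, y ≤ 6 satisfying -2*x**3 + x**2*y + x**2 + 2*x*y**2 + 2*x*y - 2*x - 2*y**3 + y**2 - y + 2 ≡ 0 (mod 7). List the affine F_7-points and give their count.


Affine F_7-points: {(0, 1), (2, 0), (2, 6), (3, 0), (4, 5), (5, 4), (6, 0)}; count = 7.

For each of the 49 pairs (x, y) ∈ F_7², evaluate f(x, y) mod 7. Record the zeros.
  x = 0: [0↦2, 1↦0, 2↦2, 3↦3, 4↦5, 5↦3, 6↦6]  zeros at y ∈ {1}
  x = 1: [0↦6, 1↦2, 2↦6, 3↦6, 4↦4, 5↦2, 6↦2]  zeros at y ∈ ∅
  x = 2: [0↦0, 1↦3, 2↦4, 3↦5, 4↦1, 5↦1, 6↦0]  zeros at y ∈ {0, 6}
  x = 3: [0↦0, 1↦5, 2↦5, 3↦2, 4↦5, 5↦2, 6↦2]  zeros at y ∈ {0}
  x = 4: [0↦1, 1↦3, 2↦4, 3↦6, 4↦4, 5↦0, 6↦3]  zeros at y ∈ {5}
  x = 5: [0↦5, 1↦6, 2↦3, 3↦5, 4↦0, 5↦4, 6↦5]  zeros at y ∈ {4}
  x = 6: [0↦0, 1↦2, 2↦4, 3↦1, 4↦2, 5↦2, 6↦3]  zeros at y ∈ {0}
Collecting zeros: affine points = {(0, 1), (2, 0), (2, 6), (3, 0), (4, 5), (5, 4), (6, 0)}.
Total count |C(F_7)_aff| = 7.


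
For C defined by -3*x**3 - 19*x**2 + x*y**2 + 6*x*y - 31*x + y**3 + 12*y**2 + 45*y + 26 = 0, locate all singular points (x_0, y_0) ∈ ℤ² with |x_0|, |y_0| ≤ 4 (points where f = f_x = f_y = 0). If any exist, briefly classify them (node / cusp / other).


Singular points: {(-2, -3)}; classification: node.

Compute partial derivatives:
  f_x = -9*x**2 - 38*x + y**2 + 6*y - 31.
  f_y = 2*x*y + 6*x + 3*y**2 + 24*y + 45.
Scan x_0 ∈ {−4, ..., 4}. For each x_0, f_y(x_0, y) is a polynomial in y; find its integer roots y ∈ {−4, ..., 4}, then test f_x and f at those candidates.
  x = -4: f_y(-4, y) = 3*y**2 + 16*y + 21; vanishes at y ∈ {-3}. (-4, -3): f_x = -32 ≠ 0.
  x = -3: f_y(-3, y) = 3*y**2 + 18*y + 27; vanishes at y ∈ {-3}. (-3, -3): f_x = -7 ≠ 0.
  x = -2: f_y(-2, y) = 3*y**2 + 20*y + 33; vanishes at y ∈ {-3}. (-2, -3): f_x = 0, f = 0 — SINGULAR.
  x = -1: f_y(-1, y) = 3*y**2 + 22*y + 39; vanishes at y ∈ {-3}. (-1, -3): f_x = -11 ≠ 0.
  x = 0: f_y(0, y) = 3*y**2 + 24*y + 45; vanishes at y ∈ {-3}. (0, -3): f_x = -40 ≠ 0.
  x = 1: f_y(1, y) = 3*y**2 + 26*y + 51; vanishes at y ∈ {-3}. (1, -3): f_x = -87 ≠ 0.
  x = 2: f_y(2, y) = 3*y**2 + 28*y + 57; vanishes at y ∈ {-3}. (2, -3): f_x = -152 ≠ 0.
  x = 3: f_y(3, y) = 3*y**2 + 30*y + 63; vanishes at y ∈ {-3}. (3, -3): f_x = -235 ≠ 0.
  x = 4: f_y(4, y) = 3*y**2 + 32*y + 69; vanishes at y ∈ {-3}. (4, -3): f_x = -336 ≠ 0.
Only singular point on the grid: (-2, -3).
Classify: substitute x = -2 + u, y = -3 + v and expand: f = -3*u**3 - u**2 + u*v**2 + v**3 + v**2.
No constant or linear terms (consistent with a singular point). Quadratic part: -u**2 + v**2. Cubic part: -3*u**3 + u*v**2 + v**3.
The quadratic part v**2 - u**2 = (v − u)(v + u) splits into two distinct linear factors, so there are two distinct tangent lines y − -3 = ±(x − -2) — this is a node (ordinary double point).
Classification: node.


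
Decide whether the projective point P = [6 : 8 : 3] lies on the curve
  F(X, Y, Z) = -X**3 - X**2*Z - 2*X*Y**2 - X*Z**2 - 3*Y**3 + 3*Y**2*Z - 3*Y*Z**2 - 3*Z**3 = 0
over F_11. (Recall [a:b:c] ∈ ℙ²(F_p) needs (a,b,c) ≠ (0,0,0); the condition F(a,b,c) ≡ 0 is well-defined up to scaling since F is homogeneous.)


F(6,8,3) ≡ 6 (mod 11); P is NOT on the curve.

Evaluate F(6, 8, 3) term-by-term (mod 11).
  -X**3 ↦ -1·216·1·1 = -216
  -X**2*Z ↦ -1·36·1·3 = -108
  -2*X*Y**2 ↦ -2·6·64·1 = -768
  -X*Z**2 ↦ -1·6·1·9 = -54
  -3*Y**3 ↦ -3·1·512·1 = -1536
  3*Y**2*Z ↦ 3·1·64·3 = 576
  -3*Y*Z**2 ↦ -3·1·8·9 = -216
  -3*Z**3 ↦ -3·1·1·27 = -81
Sum: F(6, 8, 3) = (-216) + (-108) + (-768) + (-54) + (-1536) + (576) + (-216) + (-81) = -2403.
Reducing mod 11: -2403 ≡ 6 (mod 11).
Since F(a, b, c) ≡ 6 ≠ 0 (mod 11), P does NOT lie on the curve.


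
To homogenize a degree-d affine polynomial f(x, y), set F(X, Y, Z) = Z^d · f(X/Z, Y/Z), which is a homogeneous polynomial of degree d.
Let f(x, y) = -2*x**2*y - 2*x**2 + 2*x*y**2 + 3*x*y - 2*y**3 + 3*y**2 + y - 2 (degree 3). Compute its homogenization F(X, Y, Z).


F(X, Y, Z) = -2*X**2*Y - 2*X**2*Z + 2*X*Y**2 + 3*X*Y*Z - 2*Y**3 + 3*Y**2*Z + Y*Z**2 - 2*Z**3

deg(f) = 3.
Substitute x = X/Z, y = Y/Z into f, then multiply by Z^3.
  monomial -2·x^2·y^1 ↦ -2·X^2·Y^1·Z^0.
  monomial -2·x^2·y^0 ↦ -2·X^2·Y^0·Z^1.
  monomial 2·x^1·y^2 ↦ 2·X^1·Y^2·Z^0.
  monomial 3·x^1·y^1 ↦ 3·X^1·Y^1·Z^1.
  monomial -2·x^0·y^3 ↦ -2·X^0·Y^3·Z^0.
  monomial 3·x^0·y^2 ↦ 3·X^0·Y^2·Z^1.
  monomial 1·x^0·y^1 ↦ 1·X^0·Y^1·Z^2.
  monomial -2·x^0·y^0 ↦ -2·X^0·Y^0·Z^3.
Collecting: F(X, Y, Z) = -2*X**2*Y - 2*X**2*Z + 2*X*Y**2 + 3*X*Y*Z - 2*Y**3 + 3*Y**2*Z + Y*Z**2 - 2*Z**3.


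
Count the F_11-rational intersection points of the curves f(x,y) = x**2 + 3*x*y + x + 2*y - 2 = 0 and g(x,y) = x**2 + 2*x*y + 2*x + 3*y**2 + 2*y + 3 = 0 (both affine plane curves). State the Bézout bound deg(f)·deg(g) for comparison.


Common zeros: ∅; count = 0; Bézout bound = 4.

deg(f) = 2, deg(g) = 2, so Bézout bound = 4.
Scan x ∈ F_11. For each x, list the y ∈ F_11 with f(x, y) ≡ 0 and those with g(x, y) ≡ 0 (mod 11); the common zeros in that column are the intersection.
  x = 0: f ≡ 0 at y ∈ {1}; g ≡ 0 at y ∈ {5, 9}; common: ∅.
  x = 1: f ≡ 0 at y ∈ {0}; g ≡ 0 at y ∈ ∅; common: ∅.
  x = 2: f ≡ 0 at y ∈ {5}; g ≡ 0 at y ∈ {0, 9}; common: ∅.
  x = 3: f ≡ 0 at y ∈ ∅; g ≡ 0 at y ∈ ∅; common: ∅.
  x = 4: f ≡ 0 at y ∈ {5}; g ≡ 0 at y ∈ ∅; common: ∅.
  x = 5: f ≡ 0 at y ∈ {10}; g ≡ 0 at y ∈ ∅; common: ∅.
  x = 6: f ≡ 0 at y ∈ {9}; g ≡ 0 at y ∈ ∅; common: ∅.
  x = 7: f ≡ 0 at y ∈ {1}; g ≡ 0 at y ∈ {0, 2}; common: ∅.
  x = 8: f ≡ 0 at y ∈ {10}; g ≡ 0 at y ∈ ∅; common: ∅.
  x = 9: f ≡ 0 at y ∈ {0}; g ≡ 0 at y ∈ {2, 6}; common: ∅.
  x = 10: f ≡ 0 at y ∈ {9}; g ≡ 0 at y ∈ {5, 6}; common: ∅.
Collecting: common zeros = ∅, so the count is 0.
Comparison with the Bézout bound: 0 ≤ 4 = deg(f)·deg(g), as expected for curves with no common component (the affine F_11-count falls short of the bound because intersections may lie at infinity, over extension fields, or carry multiplicity).


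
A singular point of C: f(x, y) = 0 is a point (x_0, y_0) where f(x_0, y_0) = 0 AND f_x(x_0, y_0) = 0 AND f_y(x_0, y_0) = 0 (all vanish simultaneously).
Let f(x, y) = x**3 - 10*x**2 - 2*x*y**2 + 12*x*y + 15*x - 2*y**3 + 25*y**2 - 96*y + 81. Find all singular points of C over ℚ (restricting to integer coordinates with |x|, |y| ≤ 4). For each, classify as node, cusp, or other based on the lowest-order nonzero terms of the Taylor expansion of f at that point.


Singular points: {(3, 3)}; classification: node.

Compute partial derivatives:
  f_x = 3*x**2 - 20*x - 2*y**2 + 12*y + 15.
  f_y = -4*x*y + 12*x - 6*y**2 + 50*y - 96.
Scan x_0 ∈ {−4, ..., 4}. For each x_0, f_y(x_0, y) is a polynomial in y; find its integer roots y ∈ {−4, ..., 4}, then test f_x and f at those candidates.
  x = -4: f_y(-4, y) = -6*y**2 + 66*y - 144; vanishes at y ∈ {3}. (-4, 3): f_x = 161 ≠ 0.
  x = -3: f_y(-3, y) = -6*y**2 + 62*y - 132; vanishes at y ∈ {3}. (-3, 3): f_x = 120 ≠ 0.
  x = -2: f_y(-2, y) = -6*y**2 + 58*y - 120; vanishes at y ∈ {3}. (-2, 3): f_x = 85 ≠ 0.
  x = -1: f_y(-1, y) = -6*y**2 + 54*y - 108; vanishes at y ∈ {3}. (-1, 3): f_x = 56 ≠ 0.
  x = 0: f_y(0, y) = -6*y**2 + 50*y - 96; vanishes at y ∈ {3}. (0, 3): f_x = 33 ≠ 0.
  x = 1: f_y(1, y) = -6*y**2 + 46*y - 84; vanishes at y ∈ {3}. (1, 3): f_x = 16 ≠ 0.
  x = 2: f_y(2, y) = -6*y**2 + 42*y - 72; vanishes at y ∈ {3, 4}. (2, 3): f_x = 5 ≠ 0; (2, 4): f_x = 3 ≠ 0.
  x = 3: f_y(3, y) = -6*y**2 + 38*y - 60; vanishes at y ∈ {3}. (3, 3): f_x = 0, f = 0 — SINGULAR.
  x = 4: f_y(4, y) = -6*y**2 + 34*y - 48; vanishes at y ∈ {3}. (4, 3): f_x = 1 ≠ 0.
Only singular point on the grid: (3, 3).
Classify: substitute x = 3 + u, y = 3 + v and expand: f = u**3 - u**2 - 2*u*v**2 - 2*v**3 + v**2.
No constant or linear terms (consistent with a singular point). Quadratic part: -u**2 + v**2. Cubic part: u**3 - 2*u*v**2 - 2*v**3.
The quadratic part v**2 - u**2 = (v − u)(v + u) splits into two distinct linear factors, so there are two distinct tangent lines y − 3 = ±(x − 3) — this is a node (ordinary double point).
Classification: node.


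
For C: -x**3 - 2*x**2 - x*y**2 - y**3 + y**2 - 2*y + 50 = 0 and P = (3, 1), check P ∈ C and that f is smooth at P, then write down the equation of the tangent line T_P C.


Tangent line at P: -40*x - 9*y + 129 = 0.

Step 1: f(3, 1) = 0, so P lies on C.
Step 2: partial derivatives
  f_x(x, y) = -3*x**2 - 4*x - y**2, f_y(x, y) = -2*x*y - 3*y**2 + 2*y - 2.
  f_x(P) = -40, f_y(P) = -9 (gradient nonzero, so P is smooth).
Step 3: tangent line at P: -40·(x − 3) + -9·(y − 1) = 0.
Expanding: -40*x - 9*y + 129 = 0.


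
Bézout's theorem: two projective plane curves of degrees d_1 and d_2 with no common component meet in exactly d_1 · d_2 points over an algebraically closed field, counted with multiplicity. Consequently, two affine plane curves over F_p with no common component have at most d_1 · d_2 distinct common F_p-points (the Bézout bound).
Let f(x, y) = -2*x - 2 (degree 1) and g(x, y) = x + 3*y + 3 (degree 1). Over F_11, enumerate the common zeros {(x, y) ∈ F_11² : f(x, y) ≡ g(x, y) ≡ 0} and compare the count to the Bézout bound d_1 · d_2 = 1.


Common zeros: {(10, 3)}; count = 1; Bézout bound = 1.

deg(f) = 1, deg(g) = 1, so Bézout bound = 1.
Scan x ∈ F_11. For each x, list the y ∈ F_11 with f(x, y) ≡ 0 and those with g(x, y) ≡ 0 (mod 11); the common zeros in that column are the intersection.
  x = 0: f ≡ 0 at y ∈ ∅; g ≡ 0 at y ∈ {10}; common: ∅.
  x = 1: f ≡ 0 at y ∈ ∅; g ≡ 0 at y ∈ {6}; common: ∅.
  x = 2: f ≡ 0 at y ∈ ∅; g ≡ 0 at y ∈ {2}; common: ∅.
  x = 3: f ≡ 0 at y ∈ ∅; g ≡ 0 at y ∈ {9}; common: ∅.
  x = 4: f ≡ 0 at y ∈ ∅; g ≡ 0 at y ∈ {5}; common: ∅.
  x = 5: f ≡ 0 at y ∈ ∅; g ≡ 0 at y ∈ {1}; common: ∅.
  x = 6: f ≡ 0 at y ∈ ∅; g ≡ 0 at y ∈ {8}; common: ∅.
  x = 7: f ≡ 0 at y ∈ ∅; g ≡ 0 at y ∈ {4}; common: ∅.
  x = 8: f ≡ 0 at y ∈ ∅; g ≡ 0 at y ∈ {0}; common: ∅.
  x = 9: f ≡ 0 at y ∈ ∅; g ≡ 0 at y ∈ {7}; common: ∅.
  x = 10: f ≡ 0 at y ∈ {0, 1, 2, 3, 4, 5, 6, 7, 8, 9, 10}; g ≡ 0 at y ∈ {3}; common: {3}.
Collecting: common zeros = {(10, 3)}, so the count is 1.
Comparison with the Bézout bound: 1 ≤ 1 = deg(f)·deg(g), as expected for curves with no common component (the bound is attained).


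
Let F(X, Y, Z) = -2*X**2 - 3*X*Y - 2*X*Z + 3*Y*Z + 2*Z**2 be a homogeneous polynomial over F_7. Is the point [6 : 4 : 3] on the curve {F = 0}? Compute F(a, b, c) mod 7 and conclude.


F(6,4,3) ≡ 0 (mod 7); P is on the curve.

Evaluate F(6, 4, 3) term-by-term (mod 7).
  -2*X**2 ↦ -2·36·1·1 = -72
  -3*X*Y ↦ -3·6·4·1 = -72
  -2*X*Z ↦ -2·6·1·3 = -36
  3*Y*Z ↦ 3·1·4·3 = 36
  2*Z**2 ↦ 2·1·1·9 = 18
Sum: F(6, 4, 3) = (-72) + (-72) + (-36) + (36) + (18) = -126.
Reducing mod 7: -126 ≡ 0 (mod 7).
Since F(a, b, c) ≡ 0 (mod 7), P lies on the curve.


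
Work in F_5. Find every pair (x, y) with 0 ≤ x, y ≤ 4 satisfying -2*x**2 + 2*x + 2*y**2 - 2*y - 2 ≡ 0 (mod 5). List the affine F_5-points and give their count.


Affine F_5-points: {(0, 3), (1, 3), (3, 2), (3, 4)}; count = 4.

For each of the 25 pairs (x, y) ∈ F_5², evaluate f(x, y) mod 5. Record the zeros.
  x = 0: [0↦3, 1↦3, 2↦2, 3↦0, 4↦2]  zeros at y ∈ {3}
  x = 1: [0↦3, 1↦3, 2↦2, 3↦0, 4↦2]  zeros at y ∈ {3}
  x = 2: [0↦4, 1↦4, 2↦3, 3↦1, 4↦3]  zeros at y ∈ ∅
  x = 3: [0↦1, 1↦1, 2↦0, 3↦3, 4↦0]  zeros at y ∈ {2, 4}
  x = 4: [0↦4, 1↦4, 2↦3, 3↦1, 4↦3]  zeros at y ∈ ∅
Collecting zeros: affine points = {(0, 3), (1, 3), (3, 2), (3, 4)}.
Total count |C(F_5)_aff| = 4.


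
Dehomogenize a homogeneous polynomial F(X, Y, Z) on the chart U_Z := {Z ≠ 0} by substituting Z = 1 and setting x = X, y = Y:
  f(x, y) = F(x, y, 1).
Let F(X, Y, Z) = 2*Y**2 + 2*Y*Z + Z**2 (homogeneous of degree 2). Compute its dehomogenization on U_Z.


f(x, y) = 2*y**2 + 2*y + 1

On U_Z we set Z = 1. Each monomial c·X^i·Y^j·Z^k in F becomes c·x^i·y^j·1^k = c·x^i·y^j.
Substituting Z = 1: F(X, Y, 1) = 2*y**2 + 2*y + 1.
Note: deg(f) ≤ deg(F) = 2; strict inequality happens when F is divisible by Z (lost terms).


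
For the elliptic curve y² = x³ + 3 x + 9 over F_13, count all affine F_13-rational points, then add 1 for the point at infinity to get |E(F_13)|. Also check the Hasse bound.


Affine points = {(0, 3), (0, 10), (1, 0), (2, 6), (2, 7), (6, 3), (6, 10), (7, 3), (7, 10), (8, 5), (8, 8), (10, 5), (10, 8)}; affine count = 13; |E(F_13)| = 14.

Discriminant check: Δ ∝ 4a³ + 27b² = 4·3³ + 27·9² = 4·27 + 27·81 ≡ 7 (mod 13). Nonzero ⇒ E is nonsingular.
For each x ∈ F_13, compute rhs = x³ + 3·x + 9 mod 13, then count y ∈ F_13 with y² ≡ rhs.
  x = 0: rhs = 9, matching y values: 3, 10 (2 points).
  x = 1: rhs = 0, matching y values: 0 (1 points).
  x = 2: rhs = 10, matching y values: 6, 7 (2 points).
  x = 3: rhs = 6, matching y values: none (0 points).
  x = 4: rhs = 7, matching y values: none (0 points).
  x = 5: rhs = 6, matching y values: none (0 points).
  x = 6: rhs = 9, matching y values: 3, 10 (2 points).
  x = 7: rhs = 9, matching y values: 3, 10 (2 points).
  x = 8: rhs = 12, matching y values: 5, 8 (2 points).
  x = 9: rhs = 11, matching y values: none (0 points).
  x = 10: rhs = 12, matching y values: 5, 8 (2 points).
  x = 11: rhs = 8, matching y values: none (0 points).
  x = 12: rhs = 5, matching y values: none (0 points).
Total affine count: 13.
Full point count |E(F_13)| = 13 + 1 = 14.
Hasse bound: |14 − (13+1)| = |0| = 0 ≤ 2√13 ≈ 7.2111 ✓.


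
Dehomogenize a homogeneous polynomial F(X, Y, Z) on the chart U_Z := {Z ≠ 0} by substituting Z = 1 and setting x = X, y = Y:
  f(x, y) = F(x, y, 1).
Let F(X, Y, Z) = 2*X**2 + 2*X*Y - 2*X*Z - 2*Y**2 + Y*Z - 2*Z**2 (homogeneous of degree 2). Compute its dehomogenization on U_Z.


f(x, y) = 2*x**2 + 2*x*y - 2*x - 2*y**2 + y - 2

On U_Z we set Z = 1. Each monomial c·X^i·Y^j·Z^k in F becomes c·x^i·y^j·1^k = c·x^i·y^j.
Substituting Z = 1: F(X, Y, 1) = 2*x**2 + 2*x*y - 2*x - 2*y**2 + y - 2.
Note: deg(f) ≤ deg(F) = 2; strict inequality happens when F is divisible by Z (lost terms).


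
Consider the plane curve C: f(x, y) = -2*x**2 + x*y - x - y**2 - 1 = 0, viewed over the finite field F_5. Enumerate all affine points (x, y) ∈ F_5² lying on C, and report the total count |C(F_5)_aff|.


Affine F_5-points: {(0, 2), (0, 3), (1, 3), (2, 1), (3, 1), (3, 2)}; count = 6.

For each of the 25 pairs (x, y) ∈ F_5², evaluate f(x, y) mod 5. Record the zeros.
  x = 0: [0↦4, 1↦3, 2↦0, 3↦0, 4↦3]  zeros at y ∈ {2, 3}
  x = 1: [0↦1, 1↦1, 2↦4, 3↦0, 4↦4]  zeros at y ∈ {3}
  x = 2: [0↦4, 1↦0, 2↦4, 3↦1, 4↦1]  zeros at y ∈ {1}
  x = 3: [0↦3, 1↦0, 2↦0, 3↦3, 4↦4]  zeros at y ∈ {1, 2}
  x = 4: [0↦3, 1↦1, 2↦2, 3↦1, 4↦3]  zeros at y ∈ ∅
Collecting zeros: affine points = {(0, 2), (0, 3), (1, 3), (2, 1), (3, 1), (3, 2)}.
Total count |C(F_5)_aff| = 6.


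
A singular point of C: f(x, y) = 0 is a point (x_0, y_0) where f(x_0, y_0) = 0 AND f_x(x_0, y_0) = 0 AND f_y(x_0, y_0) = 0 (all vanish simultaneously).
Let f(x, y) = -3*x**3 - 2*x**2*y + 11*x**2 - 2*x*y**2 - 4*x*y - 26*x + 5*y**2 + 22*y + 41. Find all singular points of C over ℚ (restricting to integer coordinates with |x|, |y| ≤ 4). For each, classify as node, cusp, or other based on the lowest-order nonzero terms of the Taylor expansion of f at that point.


Singular points: {(2, -3)}; classification: node.

Compute partial derivatives:
  f_x = -9*x**2 - 4*x*y + 22*x - 2*y**2 - 4*y - 26.
  f_y = -2*x**2 - 4*x*y - 4*x + 10*y + 22.
Scan x_0 ∈ {−4, ..., 4}. For each x_0, f_y(x_0, y) is a polynomial in y; find its integer roots y ∈ {−4, ..., 4}, then test f_x and f at those candidates.
  x = -4: f_y(-4, y) = 26*y + 6; no integer root y with |y| ≤ 4.
  x = -3: f_y(-3, y) = 22*y + 16; no integer root y with |y| ≤ 4.
  x = -2: f_y(-2, y) = 18*y + 22; no integer root y with |y| ≤ 4.
  x = -1: f_y(-1, y) = 14*y + 24; no integer root y with |y| ≤ 4.
  x = 0: f_y(0, y) = 10*y + 22; no integer root y with |y| ≤ 4.
  x = 1: f_y(1, y) = 6*y + 16; no integer root y with |y| ≤ 4.
  x = 2: f_y(2, y) = 2*y + 6; vanishes at y ∈ {-3}. (2, -3): f_x = 0, f = 0 — SINGULAR.
  x = 3: f_y(3, y) = -2*y - 8; vanishes at y ∈ {-4}. (3, -4): f_x = -9 ≠ 0.
  x = 4: f_y(4, y) = -6*y - 26; no integer root y with |y| ≤ 4.
Only singular point on the grid: (2, -3).
Classify: substitute x = 2 + u, y = -3 + v and expand: f = -3*u**3 - 2*u**2*v - u**2 - 2*u*v**2 + v**2.
No constant or linear terms (consistent with a singular point). Quadratic part: -u**2 + v**2. Cubic part: -3*u**3 - 2*u**2*v - 2*u*v**2.
The quadratic part v**2 - u**2 = (v − u)(v + u) splits into two distinct linear factors, so there are two distinct tangent lines y − -3 = ±(x − 2) — this is a node (ordinary double point).
Classification: node.


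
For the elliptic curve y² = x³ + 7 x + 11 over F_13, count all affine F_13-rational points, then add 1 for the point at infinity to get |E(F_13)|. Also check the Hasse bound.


Affine points = {(4, 5), (4, 8), (6, 3), (6, 10), (7, 0), (9, 6), (9, 7), (12, 4), (12, 9)}; affine count = 9; |E(F_13)| = 10.

Discriminant check: Δ ∝ 4a³ + 27b² = 4·7³ + 27·11² = 4·343 + 27·121 ≡ 11 (mod 13). Nonzero ⇒ E is nonsingular.
For each x ∈ F_13, compute rhs = x³ + 7·x + 11 mod 13, then count y ∈ F_13 with y² ≡ rhs.
  x = 0: rhs = 11, matching y values: none (0 points).
  x = 1: rhs = 6, matching y values: none (0 points).
  x = 2: rhs = 7, matching y values: none (0 points).
  x = 3: rhs = 7, matching y values: none (0 points).
  x = 4: rhs = 12, matching y values: 5, 8 (2 points).
  x = 5: rhs = 2, matching y values: none (0 points).
  x = 6: rhs = 9, matching y values: 3, 10 (2 points).
  x = 7: rhs = 0, matching y values: 0 (1 points).
  x = 8: rhs = 7, matching y values: none (0 points).
  x = 9: rhs = 10, matching y values: 6, 7 (2 points).
  x = 10: rhs = 2, matching y values: none (0 points).
  x = 11: rhs = 2, matching y values: none (0 points).
  x = 12: rhs = 3, matching y values: 4, 9 (2 points).
Total affine count: 9.
Full point count |E(F_13)| = 9 + 1 = 10.
Hasse bound: |10 − (13+1)| = |-4| = 4 ≤ 2√13 ≈ 7.2111 ✓.


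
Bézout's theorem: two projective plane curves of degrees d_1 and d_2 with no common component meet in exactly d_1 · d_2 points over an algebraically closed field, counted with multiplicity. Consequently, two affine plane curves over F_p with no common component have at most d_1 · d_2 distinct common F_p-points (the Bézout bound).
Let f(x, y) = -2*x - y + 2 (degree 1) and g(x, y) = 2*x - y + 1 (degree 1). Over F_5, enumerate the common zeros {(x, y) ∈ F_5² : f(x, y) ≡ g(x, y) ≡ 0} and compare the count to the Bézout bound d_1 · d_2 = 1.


Common zeros: {(4, 4)}; count = 1; Bézout bound = 1.

deg(f) = 1, deg(g) = 1, so Bézout bound = 1.
Scan x ∈ F_5. For each x, list the y ∈ F_5 with f(x, y) ≡ 0 and those with g(x, y) ≡ 0 (mod 5); the common zeros in that column are the intersection.
  x = 0: f ≡ 0 at y ∈ {2}; g ≡ 0 at y ∈ {1}; common: ∅.
  x = 1: f ≡ 0 at y ∈ {0}; g ≡ 0 at y ∈ {3}; common: ∅.
  x = 2: f ≡ 0 at y ∈ {3}; g ≡ 0 at y ∈ {0}; common: ∅.
  x = 3: f ≡ 0 at y ∈ {1}; g ≡ 0 at y ∈ {2}; common: ∅.
  x = 4: f ≡ 0 at y ∈ {4}; g ≡ 0 at y ∈ {4}; common: {4}.
Collecting: common zeros = {(4, 4)}, so the count is 1.
Comparison with the Bézout bound: 1 ≤ 1 = deg(f)·deg(g), as expected for curves with no common component (the bound is attained).


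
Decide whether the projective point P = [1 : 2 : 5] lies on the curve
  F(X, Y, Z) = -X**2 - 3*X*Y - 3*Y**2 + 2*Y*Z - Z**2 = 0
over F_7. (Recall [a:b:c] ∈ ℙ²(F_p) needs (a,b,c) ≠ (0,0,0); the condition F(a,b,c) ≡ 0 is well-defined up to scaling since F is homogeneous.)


F(1,2,5) ≡ 4 (mod 7); P is NOT on the curve.

Evaluate F(1, 2, 5) term-by-term (mod 7).
  -X**2 ↦ -1·1·1·1 = -1
  -3*X*Y ↦ -3·1·2·1 = -6
  -3*Y**2 ↦ -3·1·4·1 = -12
  2*Y*Z ↦ 2·1·2·5 = 20
  -Z**2 ↦ -1·1·1·25 = -25
Sum: F(1, 2, 5) = (-1) + (-6) + (-12) + (20) + (-25) = -24.
Reducing mod 7: -24 ≡ 4 (mod 7).
Since F(a, b, c) ≡ 4 ≠ 0 (mod 7), P does NOT lie on the curve.


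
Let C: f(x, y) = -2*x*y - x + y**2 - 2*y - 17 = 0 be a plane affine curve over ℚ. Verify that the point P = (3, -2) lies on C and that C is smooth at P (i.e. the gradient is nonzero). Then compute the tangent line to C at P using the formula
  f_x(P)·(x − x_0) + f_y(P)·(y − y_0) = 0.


Tangent line at P: 3*x - 12*y - 33 = 0.

Step 1: f(3, -2) = 0, so P lies on C.
Step 2: partial derivatives
  f_x(x, y) = -2*y - 1, f_y(x, y) = -2*x + 2*y - 2.
  f_x(P) = 3, f_y(P) = -12 (gradient nonzero, so P is smooth).
Step 3: tangent line at P: 3·(x − 3) + -12·(y − -2) = 0.
Expanding: 3*x - 12*y - 33 = 0.


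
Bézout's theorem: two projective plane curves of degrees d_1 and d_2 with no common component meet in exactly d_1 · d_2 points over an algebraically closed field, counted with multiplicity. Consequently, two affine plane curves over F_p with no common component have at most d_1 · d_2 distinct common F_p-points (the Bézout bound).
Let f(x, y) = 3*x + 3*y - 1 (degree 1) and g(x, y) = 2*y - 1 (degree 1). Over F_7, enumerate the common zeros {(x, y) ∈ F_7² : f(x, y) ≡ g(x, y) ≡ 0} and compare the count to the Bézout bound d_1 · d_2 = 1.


Common zeros: {(1, 4)}; count = 1; Bézout bound = 1.

deg(f) = 1, deg(g) = 1, so Bézout bound = 1.
Scan x ∈ F_7. For each x, list the y ∈ F_7 with f(x, y) ≡ 0 and those with g(x, y) ≡ 0 (mod 7); the common zeros in that column are the intersection.
  x = 0: f ≡ 0 at y ∈ {5}; g ≡ 0 at y ∈ {4}; common: ∅.
  x = 1: f ≡ 0 at y ∈ {4}; g ≡ 0 at y ∈ {4}; common: {4}.
  x = 2: f ≡ 0 at y ∈ {3}; g ≡ 0 at y ∈ {4}; common: ∅.
  x = 3: f ≡ 0 at y ∈ {2}; g ≡ 0 at y ∈ {4}; common: ∅.
  x = 4: f ≡ 0 at y ∈ {1}; g ≡ 0 at y ∈ {4}; common: ∅.
  x = 5: f ≡ 0 at y ∈ {0}; g ≡ 0 at y ∈ {4}; common: ∅.
  x = 6: f ≡ 0 at y ∈ {6}; g ≡ 0 at y ∈ {4}; common: ∅.
Collecting: common zeros = {(1, 4)}, so the count is 1.
Comparison with the Bézout bound: 1 ≤ 1 = deg(f)·deg(g), as expected for curves with no common component (the bound is attained).


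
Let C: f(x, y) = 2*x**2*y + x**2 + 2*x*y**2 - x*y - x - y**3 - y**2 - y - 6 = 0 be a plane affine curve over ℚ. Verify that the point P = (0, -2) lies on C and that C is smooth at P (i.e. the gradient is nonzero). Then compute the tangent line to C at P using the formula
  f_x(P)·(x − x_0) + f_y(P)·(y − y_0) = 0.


Tangent line at P: 9*x - 9*y - 18 = 0.

Step 1: f(0, -2) = 0, so P lies on C.
Step 2: partial derivatives
  f_x(x, y) = 4*x*y + 2*x + 2*y**2 - y - 1, f_y(x, y) = 2*x**2 + 4*x*y - x - 3*y**2 - 2*y - 1.
  f_x(P) = 9, f_y(P) = -9 (gradient nonzero, so P is smooth).
Step 3: tangent line at P: 9·(x − 0) + -9·(y − -2) = 0.
Expanding: 9*x - 9*y - 18 = 0.


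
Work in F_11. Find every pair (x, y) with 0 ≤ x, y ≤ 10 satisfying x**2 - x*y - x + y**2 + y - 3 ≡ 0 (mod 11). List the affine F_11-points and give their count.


Affine F_11-points: {(1, 5), (1, 6), (2, 4), (2, 8), (3, 4), (3, 9), (5, 5), (5, 10), (6, 6), (6, 10), (7, 8), (7, 9)}; count = 12.

For each of the 121 pairs (x, y) ∈ F_11², evaluate f(x, y) mod 11. Record the zeros.
  x = 0: [0↦8, 1↦10, 2↦3, 3↦9, 4↦6, 5↦5, 6↦6, 7↦9, 8↦3, 9↦10, 10↦8]  zeros at y ∈ ∅
  x = 1: [0↦8, 1↦9, 2↦1, 3↦6, 4↦2, 5↦0, 6↦0, 7↦2, 8↦6, 9↦1, 10↦9]  zeros at y ∈ {5, 6}
  x = 2: [0↦10, 1↦10, 2↦1, 3↦5, 4↦0, 5↦8, 6↦7, 7↦8, 8↦0, 9↦5, 10↦1]  zeros at y ∈ {4, 8}
  x = 3: [0↦3, 1↦2, 2↦3, 3↦6, 4↦0, 5↦7, 6↦5, 7↦5, 8↦7, 9↦0, 10↦6]  zeros at y ∈ {4, 9}
  x = 4: [0↦9, 1↦7, 2↦7, 3↦9, 4↦2, 5↦8, 6↦5, 7↦4, 8↦5, 9↦8, 10↦2]  zeros at y ∈ ∅
  x = 5: [0↦6, 1↦3, 2↦2, 3↦3, 4↦6, 5↦0, 6↦7, 7↦5, 8↦5, 9↦7, 10↦0]  zeros at y ∈ {5, 10}
  x = 6: [0↦5, 1↦1, 2↦10, 3↦10, 4↦1, 5↦5, 6↦0, 7↦8, 8↦7, 9↦8, 10↦0]  zeros at y ∈ {6, 10}
  x = 7: [0↦6, 1↦1, 2↦9, 3↦8, 4↦9, 5↦1, 6↦6, 7↦2, 8↦0, 9↦0, 10↦2]  zeros at y ∈ {8, 9}
  x = 8: [0↦9, 1↦3, 2↦10, 3↦8, 4↦8, 5↦10, 6↦3, 7↦9, 8↦6, 9↦5, 10↦6]  zeros at y ∈ ∅
  x = 9: [0↦3, 1↦7, 2↦2, 3↦10, 4↦9, 5↦10, 6↦2, 7↦7, 8↦3, 9↦1, 10↦1]  zeros at y ∈ ∅
  x = 10: [0↦10, 1↦2, 2↦7, 3↦3, 4↦1, 5↦1, 6↦3, 7↦7, 8↦2, 9↦10, 10↦9]  zeros at y ∈ ∅
Collecting zeros: affine points = {(1, 5), (1, 6), (2, 4), (2, 8), (3, 4), (3, 9), (5, 5), (5, 10), (6, 6), (6, 10), (7, 8), (7, 9)}.
Total count |C(F_11)_aff| = 12.


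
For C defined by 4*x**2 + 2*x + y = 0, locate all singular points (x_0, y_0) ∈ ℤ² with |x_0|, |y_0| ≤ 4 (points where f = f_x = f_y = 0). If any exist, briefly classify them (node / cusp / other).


No singular points in the scanned grid; C is smooth there.

Compute partial derivatives:
  f_x = 8*x + 2.
  f_y = 1.
f_y = 1 is a nonzero constant, so f_y never vanishes: no point (x, y) can satisfy f = f_x = f_y = 0. In particular no (x, y) ∈ {−4, ..., 4}² is singular; the curve is smooth.


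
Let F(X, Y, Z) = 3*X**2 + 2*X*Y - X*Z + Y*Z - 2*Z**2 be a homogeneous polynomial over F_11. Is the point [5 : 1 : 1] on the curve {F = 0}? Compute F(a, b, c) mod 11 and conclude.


F(5,1,1) ≡ 2 (mod 11); P is NOT on the curve.

Evaluate F(5, 1, 1) term-by-term (mod 11).
  3*X**2 ↦ 3·25·1·1 = 75
  2*X*Y ↦ 2·5·1·1 = 10
  -X*Z ↦ -1·5·1·1 = -5
  Y*Z ↦ 1·1·1·1 = 1
  -2*Z**2 ↦ -2·1·1·1 = -2
Sum: F(5, 1, 1) = (75) + (10) + (-5) + (1) + (-2) = 79.
Reducing mod 11: 79 ≡ 2 (mod 11).
Since F(a, b, c) ≡ 2 ≠ 0 (mod 11), P does NOT lie on the curve.


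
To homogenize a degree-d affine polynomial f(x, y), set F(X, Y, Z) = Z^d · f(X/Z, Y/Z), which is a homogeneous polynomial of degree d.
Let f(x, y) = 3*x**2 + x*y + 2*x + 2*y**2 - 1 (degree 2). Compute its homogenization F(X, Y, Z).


F(X, Y, Z) = 3*X**2 + X*Y + 2*X*Z + 2*Y**2 - Z**2

deg(f) = 2.
Substitute x = X/Z, y = Y/Z into f, then multiply by Z^2.
  monomial 3·x^2·y^0 ↦ 3·X^2·Y^0·Z^0.
  monomial 1·x^1·y^1 ↦ 1·X^1·Y^1·Z^0.
  monomial 2·x^1·y^0 ↦ 2·X^1·Y^0·Z^1.
  monomial 2·x^0·y^2 ↦ 2·X^0·Y^2·Z^0.
  monomial -1·x^0·y^0 ↦ -1·X^0·Y^0·Z^2.
Collecting: F(X, Y, Z) = 3*X**2 + X*Y + 2*X*Z + 2*Y**2 - Z**2.


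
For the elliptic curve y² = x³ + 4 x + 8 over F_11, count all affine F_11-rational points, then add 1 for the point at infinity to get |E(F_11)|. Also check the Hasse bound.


Affine points = {(3, 5), (3, 6), (4, 0), (7, 4), (7, 7), (9, 5), (9, 6), (10, 5), (10, 6)}; affine count = 9; |E(F_11)| = 10.

Discriminant check: Δ ∝ 4a³ + 27b² = 4·4³ + 27·8² = 4·64 + 27·64 ≡ 4 (mod 11). Nonzero ⇒ E is nonsingular.
For each x ∈ F_11, compute rhs = x³ + 4·x + 8 mod 11, then count y ∈ F_11 with y² ≡ rhs.
  x = 0: rhs = 8, matching y values: none (0 points).
  x = 1: rhs = 2, matching y values: none (0 points).
  x = 2: rhs = 2, matching y values: none (0 points).
  x = 3: rhs = 3, matching y values: 5, 6 (2 points).
  x = 4: rhs = 0, matching y values: 0 (1 points).
  x = 5: rhs = 10, matching y values: none (0 points).
  x = 6: rhs = 6, matching y values: none (0 points).
  x = 7: rhs = 5, matching y values: 4, 7 (2 points).
  x = 8: rhs = 2, matching y values: none (0 points).
  x = 9: rhs = 3, matching y values: 5, 6 (2 points).
  x = 10: rhs = 3, matching y values: 5, 6 (2 points).
Total affine count: 9.
Full point count |E(F_11)| = 9 + 1 = 10.
Hasse bound: |10 − (11+1)| = |-2| = 2 ≤ 2√11 ≈ 6.6332 ✓.


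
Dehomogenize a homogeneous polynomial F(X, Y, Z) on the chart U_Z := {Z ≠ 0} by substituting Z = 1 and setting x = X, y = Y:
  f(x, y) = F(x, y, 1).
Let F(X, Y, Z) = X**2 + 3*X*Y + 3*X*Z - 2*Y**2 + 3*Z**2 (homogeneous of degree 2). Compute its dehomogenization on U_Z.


f(x, y) = x**2 + 3*x*y + 3*x - 2*y**2 + 3

On U_Z we set Z = 1. Each monomial c·X^i·Y^j·Z^k in F becomes c·x^i·y^j·1^k = c·x^i·y^j.
Substituting Z = 1: F(X, Y, 1) = x**2 + 3*x*y + 3*x - 2*y**2 + 3.
Note: deg(f) ≤ deg(F) = 2; strict inequality happens when F is divisible by Z (lost terms).


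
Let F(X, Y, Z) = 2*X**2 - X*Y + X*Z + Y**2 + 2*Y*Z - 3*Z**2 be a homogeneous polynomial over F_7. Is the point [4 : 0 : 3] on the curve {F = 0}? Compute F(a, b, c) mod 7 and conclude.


F(4,0,3) ≡ 3 (mod 7); P is NOT on the curve.

Evaluate F(4, 0, 3) term-by-term (mod 7).
  2*X**2 ↦ 2·16·1·1 = 32
  -X*Y ↦ -1·4·0·1 = 0
  X*Z ↦ 1·4·1·3 = 12
  Y**2 ↦ 1·1·0·1 = 0
  2*Y*Z ↦ 2·1·0·3 = 0
  -3*Z**2 ↦ -3·1·1·9 = -27
Sum: F(4, 0, 3) = (32) + (0) + (12) + (0) + (0) + (-27) = 17.
Reducing mod 7: 17 ≡ 3 (mod 7).
Since F(a, b, c) ≡ 3 ≠ 0 (mod 7), P does NOT lie on the curve.


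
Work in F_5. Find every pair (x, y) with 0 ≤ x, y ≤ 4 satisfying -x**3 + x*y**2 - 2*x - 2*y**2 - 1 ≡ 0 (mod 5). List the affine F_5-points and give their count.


Affine F_5-points: {(1, 1), (1, 4), (3, 2), (3, 3), (4, 2), (4, 3)}; count = 6.

For each of the 25 pairs (x, y) ∈ F_5², evaluate f(x, y) mod 5. Record the zeros.
  x = 0: [0↦4, 1↦2, 2↦1, 3↦1, 4↦2]  zeros at y ∈ ∅
  x = 1: [0↦1, 1↦0, 2↦2, 3↦2, 4↦0]  zeros at y ∈ {1, 4}
  x = 2: [0↦2, 1↦2, 2↦2, 3↦2, 4↦2]  zeros at y ∈ ∅
  x = 3: [0↦1, 1↦2, 2↦0, 3↦0, 4↦2]  zeros at y ∈ {2, 3}
  x = 4: [0↦2, 1↦4, 2↦0, 3↦0, 4↦4]  zeros at y ∈ {2, 3}
Collecting zeros: affine points = {(1, 1), (1, 4), (3, 2), (3, 3), (4, 2), (4, 3)}.
Total count |C(F_5)_aff| = 6.


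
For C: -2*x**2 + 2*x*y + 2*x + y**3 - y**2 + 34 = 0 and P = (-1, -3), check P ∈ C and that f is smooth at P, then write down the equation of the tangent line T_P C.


Tangent line at P: 31*y + 93 = 0.

Step 1: f(-1, -3) = 0, so P lies on C.
Step 2: partial derivatives
  f_x(x, y) = -4*x + 2*y + 2, f_y(x, y) = 2*x + 3*y**2 - 2*y.
  f_x(P) = 0, f_y(P) = 31 (gradient nonzero, so P is smooth).
Step 3: tangent line at P: 0·(x − -1) + 31·(y − -3) = 0.
Expanding: 31*y + 93 = 0.


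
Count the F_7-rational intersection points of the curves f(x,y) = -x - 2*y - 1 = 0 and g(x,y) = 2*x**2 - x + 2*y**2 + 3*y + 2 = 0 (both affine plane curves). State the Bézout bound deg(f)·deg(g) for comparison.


Common zeros: {(4, 1), (5, 4)}; count = 2; Bézout bound = 2.

deg(f) = 1, deg(g) = 2, so Bézout bound = 2.
Scan x ∈ F_7. For each x, list the y ∈ F_7 with f(x, y) ≡ 0 and those with g(x, y) ≡ 0 (mod 7); the common zeros in that column are the intersection.
  x = 0: f ≡ 0 at y ∈ {3}; g ≡ 0 at y ∈ {1}; common: ∅.
  x = 1: f ≡ 0 at y ∈ {6}; g ≡ 0 at y ∈ ∅; common: ∅.
  x = 2: f ≡ 0 at y ∈ {2}; g ≡ 0 at y ∈ {3, 6}; common: ∅.
  x = 3: f ≡ 0 at y ∈ {5}; g ≡ 0 at y ∈ ∅; common: ∅.
  x = 4: f ≡ 0 at y ∈ {1}; g ≡ 0 at y ∈ {1}; common: {1}.
  x = 5: f ≡ 0 at y ∈ {4}; g ≡ 0 at y ∈ {4, 5}; common: {4}.
  x = 6: f ≡ 0 at y ∈ {0}; g ≡ 0 at y ∈ {4, 5}; common: ∅.
Collecting: common zeros = {(4, 1), (5, 4)}, so the count is 2.
Comparison with the Bézout bound: 2 ≤ 2 = deg(f)·deg(g), as expected for curves with no common component (the bound is attained).


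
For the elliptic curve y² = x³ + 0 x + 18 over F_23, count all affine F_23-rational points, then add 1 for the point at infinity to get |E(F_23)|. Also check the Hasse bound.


Affine points = {(0, 8), (0, 15), (2, 7), (2, 16), (4, 6), (4, 17), (6, 2), (6, 21), (7, 4), (7, 19), (8, 1), (8, 22), (10, 11), (10, 12), (14, 5), (14, 18), (15, 9), (15, 14), (17, 3), (17, 20), (18, 10), (18, 13), (19, 0)}; affine count = 23; |E(F_23)| = 24.

Discriminant check: Δ ∝ 4a³ + 27b² = 4·0³ + 27·18² = 4·0 + 27·324 ≡ 8 (mod 23). Nonzero ⇒ E is nonsingular.
For each x ∈ F_23, compute rhs = x³ + 0·x + 18 mod 23, then count y ∈ F_23 with y² ≡ rhs.
  x = 0: rhs = 18, matching y values: 8, 15 (2 points).
  x = 1: rhs = 19, matching y values: none (0 points).
  x = 2: rhs = 3, matching y values: 7, 16 (2 points).
  x = 3: rhs = 22, matching y values: none (0 points).
  x = 4: rhs = 13, matching y values: 6, 17 (2 points).
  x = 5: rhs = 5, matching y values: none (0 points).
  x = 6: rhs = 4, matching y values: 2, 21 (2 points).
  x = 7: rhs = 16, matching y values: 4, 19 (2 points).
  x = 8: rhs = 1, matching y values: 1, 22 (2 points).
  x = 9: rhs = 11, matching y values: none (0 points).
  x = 10: rhs = 6, matching y values: 11, 12 (2 points).
  x = 11: rhs = 15, matching y values: none (0 points).
  x = 12: rhs = 21, matching y values: none (0 points).
  x = 13: rhs = 7, matching y values: none (0 points).
  x = 14: rhs = 2, matching y values: 5, 18 (2 points).
  x = 15: rhs = 12, matching y values: 9, 14 (2 points).
  x = 16: rhs = 20, matching y values: none (0 points).
  x = 17: rhs = 9, matching y values: 3, 20 (2 points).
  x = 18: rhs = 8, matching y values: 10, 13 (2 points).
  x = 19: rhs = 0, matching y values: 0 (1 points).
  x = 20: rhs = 14, matching y values: none (0 points).
  x = 21: rhs = 10, matching y values: none (0 points).
  x = 22: rhs = 17, matching y values: none (0 points).
Total affine count: 23.
Full point count |E(F_23)| = 23 + 1 = 24.
Hasse bound: |24 − (23+1)| = |0| = 0 ≤ 2√23 ≈ 9.5917 ✓.
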